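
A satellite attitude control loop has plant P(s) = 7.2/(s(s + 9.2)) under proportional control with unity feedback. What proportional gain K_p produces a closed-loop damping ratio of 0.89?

K_p = 3.71

Closed-loop characteristic equation: s² + 9.2s + K_p·7.2 = 0.
So ω_n = √(7.2K_p) and 2ζω_n = 9.2, giving ζ = 9.2/(2√(7.2K_p)).
Setting ζ = 0.89: √(7.2K_p) = 9.2/(2·0.89) = 5.169, so K_p = 26.71/7.2 = 3.71.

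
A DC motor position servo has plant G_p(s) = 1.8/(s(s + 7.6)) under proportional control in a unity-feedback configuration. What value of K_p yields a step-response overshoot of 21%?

K_p = 40.5

From %OS = 100·exp(−πζ/√(1−ζ²)) = 21%, ζ = −ln(0.21)/√(π²+ln²(0.21)) = 0.4449.
Characteristic equation s² + 7.6s + 1.8K_p = 0 gives ζ = 7.6/(2√(1.8K_p)).
Setting ζ = 0.4449: √(1.8K_p) = 7.6/(2·0.4449) = 8.541, so K_p = 72.95/1.8 = 40.5.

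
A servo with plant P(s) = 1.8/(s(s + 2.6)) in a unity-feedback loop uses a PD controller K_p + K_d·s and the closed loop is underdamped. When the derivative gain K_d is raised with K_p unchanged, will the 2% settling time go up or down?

decrease

Characteristic equation s² + (2.6 + 1.8K_d)s + 1.8K_p = 0: raising K_d increases ζω_n = (2.6+1.8K_d)/2 while the loop stays underdamped, so T_s ≈ 4/(ζω_n) decreases.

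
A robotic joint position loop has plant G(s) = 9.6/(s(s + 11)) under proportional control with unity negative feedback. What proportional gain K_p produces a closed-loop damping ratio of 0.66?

Closed-loop characteristic equation: s² + 11s + K_p·9.6 = 0.
So ω_n = √(9.6K_p) and 2ζω_n = 11, giving ζ = 11/(2√(9.6K_p)).
Setting ζ = 0.66: √(9.6K_p) = 11/(2·0.66) = 8.333, so K_p = 69.44/9.6 = 7.23.

K_p = 7.23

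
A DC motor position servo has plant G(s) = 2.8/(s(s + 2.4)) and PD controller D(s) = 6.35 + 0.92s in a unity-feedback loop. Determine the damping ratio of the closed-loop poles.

ζ = 0.59

Forward path: (6.35 + 0.92s)·2.8/(s(s+2.4)). The closed-loop characteristic equation is s² + (2.4 + 2.8·0.92)s + 2.8·6.35 = 0.
That is s² + 4.976s + 17.78 = 0, so ω_n = 4.217 rad/s and ζ = 4.976/(2·4.217) = 0.59.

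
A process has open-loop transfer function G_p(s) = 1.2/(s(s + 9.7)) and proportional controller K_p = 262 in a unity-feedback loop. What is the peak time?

Closed-loop characteristic equation: s² + 9.7s + 314.4 = 0, so ω_n = 17.73 rad/s and ζ = 9.7/(2·17.73) = 0.2735.
Damped frequency ω_d = ω_n√(1−ζ²) = 17.06 rad/s, so peak time T_p = π/ω_d = 0.184 s.

T_p = 0.184 s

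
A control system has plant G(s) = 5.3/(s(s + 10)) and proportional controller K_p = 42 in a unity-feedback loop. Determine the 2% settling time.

Closed-loop characteristic equation: s² + 10s + 222.6 = 0, so ω_n = 14.92 rad/s and ζ = 10/(2·14.92) = 0.3351.
2% settling time T_s ≈ 4/(ζω_n) = 4/5 = 0.8 s.

T_s ≈ 0.8 s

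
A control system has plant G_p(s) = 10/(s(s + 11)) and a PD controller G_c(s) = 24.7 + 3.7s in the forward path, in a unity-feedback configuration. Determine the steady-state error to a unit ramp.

0.0445

The loop has one pole at the origin (type 1). Velocity error constant K_v = lim_{s→0} s·G_c(s)G_p(s) = 24.7·10/11 = 22.45.
Steady-state error to a unit ramp: e_ss = 1/K_v = 0.0445.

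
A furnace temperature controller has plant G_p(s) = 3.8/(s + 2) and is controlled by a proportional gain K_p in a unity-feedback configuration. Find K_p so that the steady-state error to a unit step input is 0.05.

The loop is type 0, so e_ss(step) = 1/(1 + K_pos) with K_pos = K_p·G_p(0).
G_p(0) = 1.9. Require 1/(1 + K_p·1.9) = 0.05, so 1 + 1.9·K_p = 20.
K_p = (20 − 1)/1.9 = 10.

K_p = 10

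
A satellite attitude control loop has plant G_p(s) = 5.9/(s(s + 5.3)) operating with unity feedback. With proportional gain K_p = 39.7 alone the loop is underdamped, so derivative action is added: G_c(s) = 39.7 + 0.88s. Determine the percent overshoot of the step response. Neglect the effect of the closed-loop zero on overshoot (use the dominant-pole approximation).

Forward path: (39.7 + 0.88s)·5.9/(s(s+5.3)). The closed-loop characteristic equation is s² + (5.3 + 5.9·0.88)s + 5.9·39.7 = 0.
That is s² + 10.49s + 234.2 = 0, so ω_n = 15.3 rad/s and ζ = 10.49/(2·15.3) = 0.3428.
%OS = 100·exp(−πζ/√(1−ζ²)) = 31.8%.

31.8%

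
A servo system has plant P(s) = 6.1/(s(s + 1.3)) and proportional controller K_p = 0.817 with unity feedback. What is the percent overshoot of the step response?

From 1 + K_pP(s) = 0: s² + 1.3s + 4.984 = 0 ⇒ ω_n = 2.232, ζ = 0.2912.
%OS = 100·exp(−πζ/√(1−ζ²)) = 100·exp(−π·0.2912/√0.9152) = 38.4%.

38.4%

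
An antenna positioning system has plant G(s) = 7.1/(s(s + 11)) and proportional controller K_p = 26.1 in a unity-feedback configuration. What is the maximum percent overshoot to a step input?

25%

Closed-loop characteristic equation: s² + 11s + 185.3 = 0, so ω_n = 13.61 rad/s and ζ = 11/(2·13.61) = 0.404.
%OS = 100·exp(−πζ/√(1−ζ²)) = 100·exp(−π·0.404/√0.8368) = 25%.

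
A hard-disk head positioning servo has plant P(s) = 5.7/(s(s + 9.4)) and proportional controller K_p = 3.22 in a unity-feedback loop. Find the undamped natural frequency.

1 + K_p·P(s) = 0 gives s² + 9.4s + 18.35 = 0.
So ω_n² = 18.35 ⇒ ω_n = 4.284 rad/s, and ζ = 9.4/(2ω_n) = 1.1.

ω_n = 4.28 rad/s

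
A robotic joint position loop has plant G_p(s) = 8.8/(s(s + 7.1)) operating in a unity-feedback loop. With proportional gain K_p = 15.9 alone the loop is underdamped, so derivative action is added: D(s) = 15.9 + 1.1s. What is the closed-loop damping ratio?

ζ = 0.709

Forward path: (15.9 + 1.1s)·8.8/(s(s+7.1)). The closed-loop characteristic equation is s² + (7.1 + 8.8·1.1)s + 8.8·15.9 = 0.
That is s² + 16.78s + 139.9 = 0, so ω_n = 11.83 rad/s and ζ = 16.78/(2·11.83) = 0.7093.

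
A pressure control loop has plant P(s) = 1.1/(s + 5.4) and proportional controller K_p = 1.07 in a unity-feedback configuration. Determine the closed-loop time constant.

Closed-loop transfer function: T(s) = K_p·P(s)/(1 + K_p·P(s)) = 1.177/(s + 5.4 + 1.177) = 1.177/(s + 6.577).
Time constant τ = 1/6.577 = 0.152 s.

τ = 0.152 s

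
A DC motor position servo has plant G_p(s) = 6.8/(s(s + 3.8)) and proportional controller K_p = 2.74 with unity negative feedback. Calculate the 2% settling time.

Closed-loop characteristic equation: s² + 3.8s + 18.63 = 0, so ω_n = 4.316 rad/s and ζ = 3.8/(2·4.316) = 0.4402.
2% settling time T_s ≈ 4/(ζω_n) = 4/1.9 = 2.11 s.

T_s ≈ 2.11 s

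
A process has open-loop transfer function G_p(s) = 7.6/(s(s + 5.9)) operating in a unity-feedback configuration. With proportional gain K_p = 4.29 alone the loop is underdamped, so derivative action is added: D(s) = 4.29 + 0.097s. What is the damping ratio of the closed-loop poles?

ζ = 0.581

Forward path: (4.29 + 0.097s)·7.6/(s(s+5.9)). The closed-loop characteristic equation is s² + (5.9 + 7.6·0.097)s + 7.6·4.29 = 0.
That is s² + 6.637s + 32.6 = 0, so ω_n = 5.71 rad/s and ζ = 6.637/(2·5.71) = 0.5812.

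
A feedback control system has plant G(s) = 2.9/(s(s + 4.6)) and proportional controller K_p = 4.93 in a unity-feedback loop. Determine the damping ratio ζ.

The closed-loop denominator is s(s+4.6) + 4.93·2.9 = s² + 4.6s + 14.3.
So ω_n² = 14.3 ⇒ ω_n = 3.781 rad/s, and ζ = 4.6/(2ω_n) = 0.608.

ζ = 0.608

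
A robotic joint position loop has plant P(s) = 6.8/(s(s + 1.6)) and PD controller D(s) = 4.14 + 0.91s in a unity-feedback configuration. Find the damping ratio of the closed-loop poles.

Forward path: (4.14 + 0.91s)·6.8/(s(s+1.6)). The closed-loop characteristic equation is s² + (1.6 + 6.8·0.91)s + 6.8·4.14 = 0.
That is s² + 7.788s + 28.15 = 0, so ω_n = 5.306 rad/s and ζ = 7.788/(2·5.306) = 0.7339.

ζ = 0.734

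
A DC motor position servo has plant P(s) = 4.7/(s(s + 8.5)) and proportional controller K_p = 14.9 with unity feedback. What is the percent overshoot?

Closed-loop characteristic equation: s² + 8.5s + 70.03 = 0, so ω_n = 8.368 rad/s and ζ = 8.5/(2·8.368) = 0.5079.
%OS = 100·exp(−πζ/√(1−ζ²)) = 100·exp(−π·0.5079/√0.7421) = 15.7%.

15.7%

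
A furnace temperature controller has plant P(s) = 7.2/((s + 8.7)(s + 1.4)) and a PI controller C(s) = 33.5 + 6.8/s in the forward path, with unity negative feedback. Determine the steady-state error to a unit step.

0

The open loop C(s)P(s) has a pole at the origin (type 1), so the static position error constant is infinite and e_ss = 1/(1+∞) = 0.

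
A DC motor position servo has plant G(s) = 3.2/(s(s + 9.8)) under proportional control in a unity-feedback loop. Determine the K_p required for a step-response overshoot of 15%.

From %OS = 100·exp(−πζ/√(1−ζ²)) = 15%, ζ = −ln(0.15)/√(π²+ln²(0.15)) = 0.5169.
Characteristic equation s² + 9.8s + 3.2K_p = 0 gives ζ = 9.8/(2√(3.2K_p)).
Setting ζ = 0.5169: √(3.2K_p) = 9.8/(2·0.5169) = 9.479, so K_p = 89.85/3.2 = 28.1.

K_p = 28.1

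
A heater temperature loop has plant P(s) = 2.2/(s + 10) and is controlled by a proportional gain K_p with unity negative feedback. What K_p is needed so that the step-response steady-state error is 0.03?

Steady-state error for a unit step on this type-0 loop is 1/(1 + K_p·P(0)).
P(0) = 0.22. Require 1/(1 + K_p·0.22) = 0.03, so 1 + 0.22·K_p = 33.33.
K_p = (33.33 − 1)/0.22 = 147.

K_p = 147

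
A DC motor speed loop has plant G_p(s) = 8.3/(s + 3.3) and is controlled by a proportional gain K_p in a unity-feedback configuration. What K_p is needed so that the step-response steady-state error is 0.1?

For a type-0 loop with proportional control, e_ss = 1/(1 + K_p·G_p(0)).
G_p(0) = 2.515. Require 1/(1 + K_p·2.515) = 0.1, so 1 + 2.515·K_p = 10.
K_p = (10 − 1)/2.515 = 3.58.

K_p = 3.58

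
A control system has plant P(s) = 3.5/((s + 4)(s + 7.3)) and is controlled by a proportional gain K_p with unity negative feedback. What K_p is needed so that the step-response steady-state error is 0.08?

For a type-0 loop with proportional control, e_ss = 1/(1 + K_p·P(0)).
P(0) = 0.1199. Require 1/(1 + K_p·0.1199) = 0.08, so 1 + 0.1199·K_p = 12.5.
K_p = (12.5 − 1)/0.1199 = 95.9.

K_p = 95.9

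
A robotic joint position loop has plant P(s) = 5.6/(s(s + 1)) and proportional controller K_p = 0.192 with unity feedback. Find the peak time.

T_p = 3.46 s

The closed-loop denominator s² + 1s + 1.075 gives ω_n = √1.075 = 1.037 and ζ = 1/(2ω_n) = 0.4822.
Damped frequency ω_d = ω_n√(1−ζ²) = 0.9084 rad/s, so peak time T_p = π/ω_d = 3.46 s.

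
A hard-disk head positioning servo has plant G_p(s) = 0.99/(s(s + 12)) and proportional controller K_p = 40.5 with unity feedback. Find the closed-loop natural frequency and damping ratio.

1 + K_p·G_p(s) = 0 gives s² + 12s + 40.09 = 0.
So ω_n² = 40.09 ⇒ ω_n = 6.332 rad/s, and ζ = 12/(2ω_n) = 0.948.

ω_n = 6.33 rad/s, ζ = 0.948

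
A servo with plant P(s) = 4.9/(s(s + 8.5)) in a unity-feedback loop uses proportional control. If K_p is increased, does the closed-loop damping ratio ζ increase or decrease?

ζ = 8.5/(2√(4.9K_p)); increasing K_p raises the denominator, so ζ falls.

decrease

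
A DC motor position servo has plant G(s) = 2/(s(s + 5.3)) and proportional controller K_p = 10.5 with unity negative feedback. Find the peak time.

T_p = 0.84 s

The closed-loop denominator s² + 5.3s + 21 gives ω_n = √21 = 4.583 and ζ = 5.3/(2ω_n) = 0.5783.
Damped frequency ω_d = ω_n√(1−ζ²) = 3.739 rad/s, so peak time T_p = π/ω_d = 0.84 s.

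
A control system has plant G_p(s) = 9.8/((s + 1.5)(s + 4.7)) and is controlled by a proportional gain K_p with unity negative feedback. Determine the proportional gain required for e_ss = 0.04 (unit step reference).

The loop is type 0, so e_ss(step) = 1/(1 + K_pos) with K_pos = K_p·G_p(0).
G_p(0) = 1.39. Require 1/(1 + K_p·1.39) = 0.04, so 1 + 1.39·K_p = 25.
K_p = (25 − 1)/1.39 = 17.3.

K_p = 17.3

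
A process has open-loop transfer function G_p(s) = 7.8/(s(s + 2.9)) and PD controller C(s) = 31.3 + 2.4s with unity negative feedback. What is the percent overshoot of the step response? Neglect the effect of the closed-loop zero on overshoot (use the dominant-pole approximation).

Forward path: (31.3 + 2.4s)·7.8/(s(s+2.9)). The closed-loop characteristic equation is s² + (2.9 + 7.8·2.4)s + 7.8·31.3 = 0.
That is s² + 21.62s + 244.1 = 0, so ω_n = 15.62 rad/s and ζ = 21.62/(2·15.62) = 0.6918.
%OS = 100·exp(−πζ/√(1−ζ²)) = 4.93%.

4.93%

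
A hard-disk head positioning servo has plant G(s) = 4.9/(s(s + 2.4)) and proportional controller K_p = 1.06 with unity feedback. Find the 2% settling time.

T_s ≈ 3.33 s

Closed-loop characteristic equation: s² + 2.4s + 5.194 = 0, so ω_n = 2.279 rad/s and ζ = 2.4/(2·2.279) = 0.5265.
2% settling time T_s ≈ 4/(ζω_n) = 4/1.2 = 3.33 s.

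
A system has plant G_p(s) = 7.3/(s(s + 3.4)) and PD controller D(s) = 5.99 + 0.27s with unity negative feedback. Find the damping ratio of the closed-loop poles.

ζ = 0.406

Forward path: (5.99 + 0.27s)·7.3/(s(s+3.4)). The closed-loop characteristic equation is s² + (3.4 + 7.3·0.27)s + 7.3·5.99 = 0.
That is s² + 5.371s + 43.73 = 0, so ω_n = 6.613 rad/s and ζ = 5.371/(2·6.613) = 0.4061.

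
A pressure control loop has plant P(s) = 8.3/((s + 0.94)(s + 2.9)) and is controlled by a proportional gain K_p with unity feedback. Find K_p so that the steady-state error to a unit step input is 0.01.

K_p = 32.5

Steady-state error for a unit step on this type-0 loop is 1/(1 + K_p·P(0)).
P(0) = 3.045. Require 1/(1 + K_p·3.045) = 0.01, so 1 + 3.045·K_p = 100.
K_p = (100 − 1)/3.045 = 32.5.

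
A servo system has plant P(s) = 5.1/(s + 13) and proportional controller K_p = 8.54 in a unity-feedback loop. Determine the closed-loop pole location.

Closed-loop transfer function: T(s) = K_p·P(s)/(1 + K_p·P(s)) = 43.55/(s + 13 + 43.55) = 43.55/(s + 56.55).
The closed-loop pole is at s = −56.55.

s = -56.55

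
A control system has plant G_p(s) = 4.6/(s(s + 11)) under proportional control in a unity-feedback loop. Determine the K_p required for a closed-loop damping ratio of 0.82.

K_p = 9.78

Closed-loop characteristic equation: s² + 11s + K_p·4.6 = 0.
So ω_n = √(4.6K_p) and 2ζω_n = 11, giving ζ = 11/(2√(4.6K_p)).
Setting ζ = 0.82: √(4.6K_p) = 11/(2·0.82) = 6.707, so K_p = 44.99/4.6 = 9.78.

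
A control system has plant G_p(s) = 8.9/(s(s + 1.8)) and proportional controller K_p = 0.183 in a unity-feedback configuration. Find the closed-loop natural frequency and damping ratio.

ω_n = 1.28 rad/s, ζ = 0.705

The closed-loop denominator is s(s+1.8) + 0.183·8.9 = s² + 1.8s + 1.629.
So ω_n² = 1.629 ⇒ ω_n = 1.276 rad/s, and ζ = 1.8/(2ω_n) = 0.705.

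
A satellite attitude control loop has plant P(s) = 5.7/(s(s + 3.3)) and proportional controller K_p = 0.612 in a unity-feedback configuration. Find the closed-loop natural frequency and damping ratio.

1 + K_p·P(s) = 0 gives s² + 3.3s + 3.488 = 0.
So ω_n² = 3.488 ⇒ ω_n = 1.868 rad/s, and ζ = 3.3/(2ω_n) = 0.883.

ω_n = 1.87 rad/s, ζ = 0.883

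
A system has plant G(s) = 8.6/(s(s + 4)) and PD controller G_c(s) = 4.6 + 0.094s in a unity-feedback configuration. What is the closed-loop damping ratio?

Forward path: (4.6 + 0.094s)·8.6/(s(s+4)). The closed-loop characteristic equation is s² + (4 + 8.6·0.094)s + 8.6·4.6 = 0.
That is s² + 4.808s + 39.56 = 0, so ω_n = 6.29 rad/s and ζ = 4.808/(2·6.29) = 0.3822.

ζ = 0.382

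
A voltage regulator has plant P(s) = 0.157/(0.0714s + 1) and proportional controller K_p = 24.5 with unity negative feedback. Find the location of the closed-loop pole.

s = -67.88

Closed loop: T(s) = K_p·P/(1+K_p·P) = 3.846/(0.0714s + 1 + 3.846), with pole at s = −(1 + 3.846)/0.0714 = −67.88.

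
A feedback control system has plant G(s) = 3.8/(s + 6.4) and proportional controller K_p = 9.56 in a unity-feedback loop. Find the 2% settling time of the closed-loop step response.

Closed-loop transfer function: T(s) = K_p·G(s)/(1 + K_p·G(s)) = 36.33/(s + 6.4 + 36.33) = 36.33/(s + 42.73).
Time constant τ = 1/42.73 = 0.0234 s, so the 2% settling time is about 4τ = 0.0936 s.

T_s ≈ 0.0936 s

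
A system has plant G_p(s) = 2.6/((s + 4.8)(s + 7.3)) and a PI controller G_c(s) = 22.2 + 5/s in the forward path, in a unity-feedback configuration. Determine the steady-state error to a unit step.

0

The open loop G_c(s)G_p(s) has a pole at the origin (type 1), so the static position error constant is infinite and e_ss = 1/(1+∞) = 0.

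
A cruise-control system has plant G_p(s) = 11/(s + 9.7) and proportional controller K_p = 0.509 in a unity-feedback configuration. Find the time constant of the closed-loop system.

τ = 0.0654 s

Closed-loop transfer function: T(s) = K_p·G_p(s)/(1 + K_p·G_p(s)) = 5.599/(s + 9.7 + 5.599) = 5.599/(s + 15.3).
Time constant τ = 1/15.3 = 0.0654 s.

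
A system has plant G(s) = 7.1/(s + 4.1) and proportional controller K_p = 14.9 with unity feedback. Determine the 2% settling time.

Closed-loop transfer function: T(s) = K_p·G(s)/(1 + K_p·G(s)) = 105.8/(s + 4.1 + 105.8) = 105.8/(s + 109.9).
Time constant τ = 1/109.9 = 0.0091 s, so the 2% settling time is about 4τ = 0.0364 s.

T_s ≈ 0.0364 s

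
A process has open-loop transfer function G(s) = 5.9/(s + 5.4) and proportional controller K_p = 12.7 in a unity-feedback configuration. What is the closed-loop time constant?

τ = 0.0124 s

Closed-loop transfer function: T(s) = K_p·G(s)/(1 + K_p·G(s)) = 74.93/(s + 5.4 + 74.93) = 74.93/(s + 80.33).
Time constant τ = 1/80.33 = 0.0124 s.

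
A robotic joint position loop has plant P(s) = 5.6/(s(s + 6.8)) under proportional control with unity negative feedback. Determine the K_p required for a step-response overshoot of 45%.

From %OS = 100·exp(−πζ/√(1−ζ²)) = 45%, ζ = −ln(0.45)/√(π²+ln²(0.45)) = 0.2463.
Characteristic equation s² + 6.8s + 5.6K_p = 0 gives ζ = 6.8/(2√(5.6K_p)).
Setting ζ = 0.2463: √(5.6K_p) = 6.8/(2·0.2463) = 13.8, so K_p = 190.5/5.6 = 34.

K_p = 34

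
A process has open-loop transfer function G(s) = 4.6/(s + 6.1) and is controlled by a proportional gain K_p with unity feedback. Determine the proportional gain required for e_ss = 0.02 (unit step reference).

K_p = 65

For a type-0 loop with proportional control, e_ss = 1/(1 + K_p·G(0)).
G(0) = 0.7541. Require 1/(1 + K_p·0.7541) = 0.02, so 1 + 0.7541·K_p = 50.
K_p = (50 − 1)/0.7541 = 65.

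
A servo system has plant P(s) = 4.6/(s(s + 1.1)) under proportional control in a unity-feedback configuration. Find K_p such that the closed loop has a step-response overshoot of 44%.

From %OS = 100·exp(−πζ/√(1−ζ²)) = 44%, ζ = −ln(0.44)/√(π²+ln²(0.44)) = 0.2528.
Characteristic equation s² + 1.1s + 4.6K_p = 0 gives ζ = 1.1/(2√(4.6K_p)).
Setting ζ = 0.2528: √(4.6K_p) = 1.1/(2·0.2528) = 2.175, so K_p = 4.732/4.6 = 1.03.

K_p = 1.03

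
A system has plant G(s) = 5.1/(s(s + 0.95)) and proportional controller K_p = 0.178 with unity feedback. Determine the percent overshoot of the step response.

The closed-loop denominator s² + 0.95s + 0.9078 gives ω_n = √0.9078 = 0.9528 and ζ = 0.95/(2ω_n) = 0.4985.
%OS = 100·exp(−πζ/√(1−ζ²)) = 100·exp(−π·0.4985/√0.7515) = 16.4%.

16.4%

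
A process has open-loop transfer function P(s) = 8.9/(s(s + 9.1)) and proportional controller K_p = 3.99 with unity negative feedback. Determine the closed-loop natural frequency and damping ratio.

ω_n = 5.96 rad/s, ζ = 0.764

The closed-loop denominator is s(s+9.1) + 3.99·8.9 = s² + 9.1s + 35.51.
So ω_n² = 35.51 ⇒ ω_n = 5.959 rad/s, and ζ = 9.1/(2ω_n) = 0.764.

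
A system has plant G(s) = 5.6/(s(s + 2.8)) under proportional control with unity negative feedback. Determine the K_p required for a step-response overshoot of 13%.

K_p = 1.18

From %OS = 100·exp(−πζ/√(1−ζ²)) = 13%, ζ = −ln(0.13)/√(π²+ln²(0.13)) = 0.5446.
Characteristic equation s² + 2.8s + 5.6K_p = 0 gives ζ = 2.8/(2√(5.6K_p)).
Setting ζ = 0.5446: √(5.6K_p) = 2.8/(2·0.5446) = 2.57, so K_p = 6.607/5.6 = 1.18.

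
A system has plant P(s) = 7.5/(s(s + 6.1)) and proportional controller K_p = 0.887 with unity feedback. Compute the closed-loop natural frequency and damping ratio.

ω_n = 2.58 rad/s, ζ = 1.18

The closed-loop denominator is s(s+6.1) + 0.887·7.5 = s² + 6.1s + 6.652.
Matching s² + 2ζω_n s + ω_n²: ω_n = √6.652 = 2.579 rad/s and 2ζω_n = 6.1, so ζ = 6.1/(2·2.579) = 1.18.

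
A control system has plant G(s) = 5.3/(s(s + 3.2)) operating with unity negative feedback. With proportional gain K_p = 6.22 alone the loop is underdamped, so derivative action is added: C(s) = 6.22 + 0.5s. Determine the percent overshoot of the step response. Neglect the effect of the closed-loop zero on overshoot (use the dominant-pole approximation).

Forward path: (6.22 + 0.5s)·5.3/(s(s+3.2)). The closed-loop characteristic equation is s² + (3.2 + 5.3·0.5)s + 5.3·6.22 = 0.
That is s² + 5.85s + 32.97 = 0, so ω_n = 5.742 rad/s and ζ = 5.85/(2·5.742) = 0.5094.
%OS = 100·exp(−πζ/√(1−ζ²)) = 15.6%.

15.6%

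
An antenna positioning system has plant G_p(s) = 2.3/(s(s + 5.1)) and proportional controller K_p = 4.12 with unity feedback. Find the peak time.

The closed-loop denominator s² + 5.1s + 9.476 gives ω_n = √9.476 = 3.078 and ζ = 5.1/(2ω_n) = 0.8284.
Damped frequency ω_d = ω_n√(1−ζ²) = 1.724 rad/s, so peak time T_p = π/ω_d = 1.82 s.

T_p = 1.82 s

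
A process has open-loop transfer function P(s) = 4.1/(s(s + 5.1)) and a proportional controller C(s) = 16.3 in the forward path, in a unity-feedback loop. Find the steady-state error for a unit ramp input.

0.0763

The loop has one pole at the origin (type 1). Velocity error constant K_v = lim_{s→0} s·C(s)P(s) = 16.3·4.1/5.1 = 13.1.
Steady-state error to a unit ramp: e_ss = 1/K_v = 0.0763.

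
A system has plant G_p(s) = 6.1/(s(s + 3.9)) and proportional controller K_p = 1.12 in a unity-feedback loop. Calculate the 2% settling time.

Closed-loop characteristic equation: s² + 3.9s + 6.832 = 0, so ω_n = 2.614 rad/s and ζ = 3.9/(2·2.614) = 0.746.
2% settling time T_s ≈ 4/(ζω_n) = 4/1.95 = 2.05 s.

T_s ≈ 2.05 s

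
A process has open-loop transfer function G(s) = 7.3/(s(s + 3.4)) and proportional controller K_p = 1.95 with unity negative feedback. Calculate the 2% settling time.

The closed-loop denominator s² + 3.4s + 14.23 gives ω_n = √14.23 = 3.773 and ζ = 3.4/(2ω_n) = 0.4506.
2% settling time T_s ≈ 4/(ζω_n) = 4/1.7 = 2.35 s.

T_s ≈ 2.35 s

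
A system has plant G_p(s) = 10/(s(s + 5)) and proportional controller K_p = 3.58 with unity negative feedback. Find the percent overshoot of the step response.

23.6%

The closed-loop denominator s² + 5s + 35.8 gives ω_n = √35.8 = 5.983 and ζ = 5/(2ω_n) = 0.4178.
%OS = 100·exp(−πζ/√(1−ζ²)) = 100·exp(−π·0.4178/√0.8254) = 23.6%.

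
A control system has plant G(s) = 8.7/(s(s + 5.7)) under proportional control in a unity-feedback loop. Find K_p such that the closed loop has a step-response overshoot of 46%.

K_p = 16.2

From %OS = 100·exp(−πζ/√(1−ζ²)) = 46%, ζ = −ln(0.46)/√(π²+ln²(0.46)) = 0.24.
Characteristic equation s² + 5.7s + 8.7K_p = 0 gives ζ = 5.7/(2√(8.7K_p)).
Setting ζ = 0.24: √(8.7K_p) = 5.7/(2·0.24) = 11.88, so K_p = 141.1/8.7 = 16.2.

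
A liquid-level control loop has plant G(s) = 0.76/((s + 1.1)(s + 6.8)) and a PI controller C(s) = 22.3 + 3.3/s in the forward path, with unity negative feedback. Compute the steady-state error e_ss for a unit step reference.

The open loop C(s)G(s) has a pole at the origin (type 1), so the static position error constant is infinite and e_ss = 1/(1+∞) = 0.

0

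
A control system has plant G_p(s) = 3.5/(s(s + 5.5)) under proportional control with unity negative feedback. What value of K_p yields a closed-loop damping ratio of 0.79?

K_p = 3.46

Closed-loop characteristic equation: s² + 5.5s + K_p·3.5 = 0.
So ω_n = √(3.5K_p) and 2ζω_n = 5.5, giving ζ = 5.5/(2√(3.5K_p)).
Setting ζ = 0.79: √(3.5K_p) = 5.5/(2·0.79) = 3.481, so K_p = 12.12/3.5 = 3.46.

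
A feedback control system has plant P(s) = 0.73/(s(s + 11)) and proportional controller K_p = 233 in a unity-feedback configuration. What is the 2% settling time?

From 1 + K_pP(s) = 0: s² + 11s + 170.1 = 0 ⇒ ω_n = 13.04, ζ = 0.4217.
2% settling time T_s ≈ 4/(ζω_n) = 4/5.5 = 0.727 s.

T_s ≈ 0.727 s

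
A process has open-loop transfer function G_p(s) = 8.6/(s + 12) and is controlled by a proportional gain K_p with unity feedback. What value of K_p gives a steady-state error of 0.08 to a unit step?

The loop is type 0, so e_ss(step) = 1/(1 + K_pos) with K_pos = K_p·G_p(0).
G_p(0) = 0.7167. Require 1/(1 + K_p·0.7167) = 0.08, so 1 + 0.7167·K_p = 12.5.
K_p = (12.5 − 1)/0.7167 = 16.

K_p = 16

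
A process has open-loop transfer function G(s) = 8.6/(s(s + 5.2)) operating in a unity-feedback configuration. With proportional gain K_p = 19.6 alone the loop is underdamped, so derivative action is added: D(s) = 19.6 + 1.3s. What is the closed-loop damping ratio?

ζ = 0.631

Forward path: (19.6 + 1.3s)·8.6/(s(s+5.2)). The closed-loop characteristic equation is s² + (5.2 + 8.6·1.3)s + 8.6·19.6 = 0.
That is s² + 16.38s + 168.6 = 0, so ω_n = 12.98 rad/s and ζ = 16.38/(2·12.98) = 0.6308.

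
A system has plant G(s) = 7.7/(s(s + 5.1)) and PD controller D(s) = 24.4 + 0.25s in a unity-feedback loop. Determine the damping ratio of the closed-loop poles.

Forward path: (24.4 + 0.25s)·7.7/(s(s+5.1)). The closed-loop characteristic equation is s² + (5.1 + 7.7·0.25)s + 7.7·24.4 = 0.
That is s² + 7.025s + 187.9 = 0, so ω_n = 13.71 rad/s and ζ = 7.025/(2·13.71) = 0.2563.

ζ = 0.256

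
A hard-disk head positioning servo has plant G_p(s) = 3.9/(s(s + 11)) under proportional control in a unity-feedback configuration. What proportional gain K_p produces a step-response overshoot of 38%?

From %OS = 100·exp(−πζ/√(1−ζ²)) = 38%, ζ = −ln(0.38)/√(π²+ln²(0.38)) = 0.2943.
Characteristic equation s² + 11s + 3.9K_p = 0 gives ζ = 11/(2√(3.9K_p)).
Setting ζ = 0.2943: √(3.9K_p) = 11/(2·0.2943) = 18.69, so K_p = 349.1/3.9 = 89.5.

K_p = 89.5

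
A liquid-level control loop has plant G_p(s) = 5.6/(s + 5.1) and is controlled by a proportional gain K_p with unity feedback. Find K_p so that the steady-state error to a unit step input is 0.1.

For a type-0 loop with proportional control, e_ss = 1/(1 + K_p·G_p(0)).
G_p(0) = 1.098. Require 1/(1 + K_p·1.098) = 0.1, so 1 + 1.098·K_p = 10.
K_p = (10 − 1)/1.098 = 8.2.

K_p = 8.2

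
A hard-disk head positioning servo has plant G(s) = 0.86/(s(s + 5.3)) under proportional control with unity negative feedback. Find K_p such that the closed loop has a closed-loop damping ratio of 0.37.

Closed-loop characteristic equation: s² + 5.3s + K_p·0.86 = 0.
So ω_n = √(0.86K_p) and 2ζω_n = 5.3, giving ζ = 5.3/(2√(0.86K_p)).
Setting ζ = 0.37: √(0.86K_p) = 5.3/(2·0.37) = 7.162, so K_p = 51.3/0.86 = 59.6.

K_p = 59.6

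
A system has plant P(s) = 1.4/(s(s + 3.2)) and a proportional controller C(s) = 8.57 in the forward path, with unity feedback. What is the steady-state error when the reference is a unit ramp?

The loop has one pole at the origin (type 1). Velocity error constant K_v = lim_{s→0} s·C(s)P(s) = 8.57·1.4/3.2 = 3.749.
Steady-state error to a unit ramp: e_ss = 1/K_v = 0.267.

0.267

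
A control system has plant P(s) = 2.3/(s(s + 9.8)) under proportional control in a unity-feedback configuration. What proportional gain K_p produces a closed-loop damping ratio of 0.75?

Closed-loop characteristic equation: s² + 9.8s + K_p·2.3 = 0.
So ω_n = √(2.3K_p) and 2ζω_n = 9.8, giving ζ = 9.8/(2√(2.3K_p)).
Setting ζ = 0.75: √(2.3K_p) = 9.8/(2·0.75) = 6.533, so K_p = 42.68/2.3 = 18.6.

K_p = 18.6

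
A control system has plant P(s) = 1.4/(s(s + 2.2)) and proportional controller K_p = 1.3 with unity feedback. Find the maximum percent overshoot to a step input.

1.2%

The closed-loop denominator s² + 2.2s + 1.82 gives ω_n = √1.82 = 1.349 and ζ = 2.2/(2ω_n) = 0.8154.
%OS = 100·exp(−πζ/√(1−ζ²)) = 100·exp(−π·0.8154/√0.3352) = 1.2%.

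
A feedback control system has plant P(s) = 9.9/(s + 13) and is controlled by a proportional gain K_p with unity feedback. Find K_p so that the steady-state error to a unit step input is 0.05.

K_p = 24.9

The loop is type 0, so e_ss(step) = 1/(1 + K_pos) with K_pos = K_p·P(0).
P(0) = 0.7615. Require 1/(1 + K_p·0.7615) = 0.05, so 1 + 0.7615·K_p = 20.
K_p = (20 − 1)/0.7615 = 24.9.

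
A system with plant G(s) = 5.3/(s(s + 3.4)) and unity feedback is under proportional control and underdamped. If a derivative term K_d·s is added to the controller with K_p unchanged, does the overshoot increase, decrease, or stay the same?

decrease

The derivative term adds K·K_d to the s-coefficient of the characteristic equation, raising 2ζω_n while ω_n is unchanged; ζ increases, so overshoot decreases.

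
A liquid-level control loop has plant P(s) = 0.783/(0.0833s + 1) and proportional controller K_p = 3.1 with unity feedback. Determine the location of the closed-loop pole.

s = -41.14

Closed loop: T(s) = K_p·P/(1+K_p·P) = 2.427/(0.0833s + 1 + 2.427), with pole at s = −(1 + 2.427)/0.0833 = −41.14.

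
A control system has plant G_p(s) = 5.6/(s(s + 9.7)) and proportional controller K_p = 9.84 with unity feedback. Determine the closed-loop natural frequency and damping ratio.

ω_n = 7.42 rad/s, ζ = 0.653

With unity feedback the closed-loop characteristic equation is s² + 9.7s + 9.84·5.6 = s² + 9.7s + 55.1 = 0.
So ω_n² = 55.1 ⇒ ω_n = 7.423 rad/s, and ζ = 9.7/(2ω_n) = 0.653.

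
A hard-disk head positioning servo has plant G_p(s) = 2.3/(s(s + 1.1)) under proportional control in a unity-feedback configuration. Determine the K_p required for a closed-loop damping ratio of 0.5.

K_p = 0.526

Closed-loop characteristic equation: s² + 1.1s + K_p·2.3 = 0.
So ω_n = √(2.3K_p) and 2ζω_n = 1.1, giving ζ = 1.1/(2√(2.3K_p)).
Setting ζ = 0.5: √(2.3K_p) = 1.1/(2·0.5) = 1.1, so K_p = 1.21/2.3 = 0.526.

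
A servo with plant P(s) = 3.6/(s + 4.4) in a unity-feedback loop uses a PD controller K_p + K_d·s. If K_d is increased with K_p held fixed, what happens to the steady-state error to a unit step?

K_d affects only the transient (the s-coefficient); the DC loop gain, and hence e_ss, depends only on K_p.

unchanged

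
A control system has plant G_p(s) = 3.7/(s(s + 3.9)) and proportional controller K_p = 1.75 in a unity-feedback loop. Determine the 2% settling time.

From 1 + K_pG_p(s) = 0: s² + 3.9s + 6.475 = 0 ⇒ ω_n = 2.545, ζ = 0.7663.
2% settling time T_s ≈ 4/(ζω_n) = 4/1.95 = 2.05 s.

T_s ≈ 2.05 s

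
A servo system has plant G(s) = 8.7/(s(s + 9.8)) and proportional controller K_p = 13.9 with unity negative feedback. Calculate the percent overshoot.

From 1 + K_pG(s) = 0: s² + 9.8s + 120.9 = 0 ⇒ ω_n = 11, ζ = 0.4456.
%OS = 100·exp(−πζ/√(1−ζ²)) = 100·exp(−π·0.4456/√0.8015) = 20.9%.

20.9%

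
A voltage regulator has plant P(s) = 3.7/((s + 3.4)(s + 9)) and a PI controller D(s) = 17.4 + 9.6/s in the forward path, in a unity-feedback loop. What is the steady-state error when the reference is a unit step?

The open loop D(s)P(s) has a pole at the origin (type 1), so the static position error constant is infinite and e_ss = 1/(1+∞) = 0.

0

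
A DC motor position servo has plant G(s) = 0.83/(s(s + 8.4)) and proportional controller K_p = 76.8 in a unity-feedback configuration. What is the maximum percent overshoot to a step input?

From 1 + K_pG(s) = 0: s² + 8.4s + 63.74 = 0 ⇒ ω_n = 7.984, ζ = 0.5261.
%OS = 100·exp(−πζ/√(1−ζ²)) = 100·exp(−π·0.5261/√0.7233) = 14.3%.

14.3%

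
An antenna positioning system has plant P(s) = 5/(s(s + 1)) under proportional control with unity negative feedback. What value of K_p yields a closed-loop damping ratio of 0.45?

Closed-loop characteristic equation: s² + 1s + K_p·5 = 0.
So ω_n = √(5K_p) and 2ζω_n = 1, giving ζ = 1/(2√(5K_p)).
Setting ζ = 0.45: √(5K_p) = 1/(2·0.45) = 1.111, so K_p = 1.235/5 = 0.247.

K_p = 0.247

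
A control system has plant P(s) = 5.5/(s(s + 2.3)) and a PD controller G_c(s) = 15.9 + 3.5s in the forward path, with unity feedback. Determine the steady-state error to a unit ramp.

The loop has one pole at the origin (type 1). Velocity error constant K_v = lim_{s→0} s·G_c(s)P(s) = 15.9·5.5/2.3 = 38.02.
Steady-state error to a unit ramp: e_ss = 1/K_v = 0.0263.

0.0263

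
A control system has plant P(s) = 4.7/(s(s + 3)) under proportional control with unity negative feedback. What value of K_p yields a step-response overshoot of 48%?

From %OS = 100·exp(−πζ/√(1−ζ²)) = 48%, ζ = −ln(0.48)/√(π²+ln²(0.48)) = 0.2275.
Characteristic equation s² + 3s + 4.7K_p = 0 gives ζ = 3/(2√(4.7K_p)).
Setting ζ = 0.2275: √(4.7K_p) = 3/(2·0.2275) = 6.593, so K_p = 43.47/4.7 = 9.25.

K_p = 9.25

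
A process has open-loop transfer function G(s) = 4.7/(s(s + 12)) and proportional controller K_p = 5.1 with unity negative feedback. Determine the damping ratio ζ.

1 + K_p·G(s) = 0 gives s² + 12s + 23.97 = 0.
So ω_n² = 23.97 ⇒ ω_n = 4.896 rad/s, and ζ = 12/(2ω_n) = 1.23.

ζ = 1.23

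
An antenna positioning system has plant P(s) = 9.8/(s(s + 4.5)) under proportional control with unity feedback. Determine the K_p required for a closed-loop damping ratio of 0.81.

Closed-loop characteristic equation: s² + 4.5s + K_p·9.8 = 0.
So ω_n = √(9.8K_p) and 2ζω_n = 4.5, giving ζ = 4.5/(2√(9.8K_p)).
Setting ζ = 0.81: √(9.8K_p) = 4.5/(2·0.81) = 2.778, so K_p = 7.716/9.8 = 0.787.

K_p = 0.787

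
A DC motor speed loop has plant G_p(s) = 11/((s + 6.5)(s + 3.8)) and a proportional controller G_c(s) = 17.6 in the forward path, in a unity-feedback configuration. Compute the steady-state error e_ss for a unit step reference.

The loop is type 0. Static position error constant K_pos = G_c(0)·G_p(0) = 17.6·0.4453 = 7.838.
Steady-state error to a unit step: e_ss = 1/(1+K_pos) = 1/8.838 = 0.113.

0.113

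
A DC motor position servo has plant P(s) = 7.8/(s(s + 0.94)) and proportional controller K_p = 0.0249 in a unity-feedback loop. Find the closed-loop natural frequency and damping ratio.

The closed-loop denominator is s(s+0.94) + 0.0249·7.8 = s² + 0.94s + 0.1942.
Matching s² + 2ζω_n s + ω_n²: ω_n = √0.1942 = 0.4407 rad/s and 2ζω_n = 0.94, so ζ = 0.94/(2·0.4407) = 1.07.

ω_n = 0.441 rad/s, ζ = 1.07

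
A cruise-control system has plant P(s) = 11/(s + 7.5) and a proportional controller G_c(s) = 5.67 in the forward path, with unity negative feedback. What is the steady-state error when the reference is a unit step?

0.107

The loop is type 0. Static position error constant K_pos = G_c(0)·P(0) = 5.67·1.467 = 8.316.
Steady-state error to a unit step: e_ss = 1/(1+K_pos) = 1/9.316 = 0.107.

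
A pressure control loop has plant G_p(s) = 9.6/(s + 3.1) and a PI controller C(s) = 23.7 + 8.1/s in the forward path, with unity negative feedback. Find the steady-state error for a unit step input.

The open loop C(s)G_p(s) has a pole at the origin (type 1), so the static position error constant is infinite and e_ss = 1/(1+∞) = 0.

0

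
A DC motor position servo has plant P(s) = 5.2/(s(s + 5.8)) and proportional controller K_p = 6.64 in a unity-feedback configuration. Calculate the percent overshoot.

16.8%

From 1 + K_pP(s) = 0: s² + 5.8s + 34.53 = 0 ⇒ ω_n = 5.876, ζ = 0.4935.
%OS = 100·exp(−πζ/√(1−ζ²)) = 100·exp(−π·0.4935/√0.7564) = 16.8%.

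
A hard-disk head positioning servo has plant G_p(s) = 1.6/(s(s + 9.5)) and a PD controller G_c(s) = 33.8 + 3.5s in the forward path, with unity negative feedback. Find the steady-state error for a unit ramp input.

0.176

The loop has one pole at the origin (type 1). Velocity error constant K_v = lim_{s→0} s·G_c(s)G_p(s) = 33.8·1.6/9.5 = 5.693.
Steady-state error to a unit ramp: e_ss = 1/K_v = 0.176.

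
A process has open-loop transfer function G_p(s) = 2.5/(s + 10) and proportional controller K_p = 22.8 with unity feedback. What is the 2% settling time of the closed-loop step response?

T_s ≈ 0.0597 s

Closed-loop transfer function: T(s) = K_p·G_p(s)/(1 + K_p·G_p(s)) = 57/(s + 10 + 57) = 57/(s + 67).
Time constant τ = 1/67 = 0.01493 s, so the 2% settling time is about 4τ = 0.0597 s.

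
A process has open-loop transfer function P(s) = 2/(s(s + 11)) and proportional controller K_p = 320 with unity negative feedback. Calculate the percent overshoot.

49.7%

From 1 + K_pP(s) = 0: s² + 11s + 640 = 0 ⇒ ω_n = 25.3, ζ = 0.2174.
%OS = 100·exp(−πζ/√(1−ζ²)) = 100·exp(−π·0.2174/√0.9527) = 49.7%.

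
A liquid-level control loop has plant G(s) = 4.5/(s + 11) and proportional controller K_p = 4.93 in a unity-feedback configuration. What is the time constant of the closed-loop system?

Closed-loop transfer function: T(s) = K_p·G(s)/(1 + K_p·G(s)) = 22.18/(s + 11 + 22.18) = 22.18/(s + 33.19).
Time constant τ = 1/33.19 = 0.0301 s.

τ = 0.0301 s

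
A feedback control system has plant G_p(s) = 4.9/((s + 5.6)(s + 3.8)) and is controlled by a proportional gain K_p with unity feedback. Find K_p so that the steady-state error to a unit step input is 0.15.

K_p = 24.6

For a type-0 loop with proportional control, e_ss = 1/(1 + K_p·G_p(0)).
G_p(0) = 0.2303. Require 1/(1 + K_p·0.2303) = 0.15, so 1 + 0.2303·K_p = 6.667.
K_p = (6.667 − 1)/0.2303 = 24.6.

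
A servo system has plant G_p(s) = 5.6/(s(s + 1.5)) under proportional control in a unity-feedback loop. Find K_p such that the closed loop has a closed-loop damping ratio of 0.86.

Closed-loop characteristic equation: s² + 1.5s + K_p·5.6 = 0.
So ω_n = √(5.6K_p) and 2ζω_n = 1.5, giving ζ = 1.5/(2√(5.6K_p)).
Setting ζ = 0.86: √(5.6K_p) = 1.5/(2·0.86) = 0.8721, so K_p = 0.7605/5.6 = 0.136.

K_p = 0.136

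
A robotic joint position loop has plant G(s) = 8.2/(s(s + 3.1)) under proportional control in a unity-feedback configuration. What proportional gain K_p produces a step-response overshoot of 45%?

K_p = 4.83

From %OS = 100·exp(−πζ/√(1−ζ²)) = 45%, ζ = −ln(0.45)/√(π²+ln²(0.45)) = 0.2463.
Characteristic equation s² + 3.1s + 8.2K_p = 0 gives ζ = 3.1/(2√(8.2K_p)).
Setting ζ = 0.2463: √(8.2K_p) = 3.1/(2·0.2463) = 6.292, so K_p = 39.59/8.2 = 4.83.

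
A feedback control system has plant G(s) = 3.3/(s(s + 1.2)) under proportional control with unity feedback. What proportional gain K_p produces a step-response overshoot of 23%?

From %OS = 100·exp(−πζ/√(1−ζ²)) = 23%, ζ = −ln(0.23)/√(π²+ln²(0.23)) = 0.4237.
Characteristic equation s² + 1.2s + 3.3K_p = 0 gives ζ = 1.2/(2√(3.3K_p)).
Setting ζ = 0.4237: √(3.3K_p) = 1.2/(2·0.4237) = 1.416, so K_p = 2.005/3.3 = 0.608.

K_p = 0.608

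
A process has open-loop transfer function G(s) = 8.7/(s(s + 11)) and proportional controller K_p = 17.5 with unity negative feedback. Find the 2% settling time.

From 1 + K_pG(s) = 0: s² + 11s + 152.2 = 0 ⇒ ω_n = 12.34, ζ = 0.4457.
2% settling time T_s ≈ 4/(ζω_n) = 4/5.5 = 0.727 s.

T_s ≈ 0.727 s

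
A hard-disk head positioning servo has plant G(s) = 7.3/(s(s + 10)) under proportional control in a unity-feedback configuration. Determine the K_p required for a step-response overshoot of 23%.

From %OS = 100·exp(−πζ/√(1−ζ²)) = 23%, ζ = −ln(0.23)/√(π²+ln²(0.23)) = 0.4237.
Characteristic equation s² + 10s + 7.3K_p = 0 gives ζ = 10/(2√(7.3K_p)).
Setting ζ = 0.4237: √(7.3K_p) = 10/(2·0.4237) = 11.8, so K_p = 139.2/7.3 = 19.1.

K_p = 19.1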